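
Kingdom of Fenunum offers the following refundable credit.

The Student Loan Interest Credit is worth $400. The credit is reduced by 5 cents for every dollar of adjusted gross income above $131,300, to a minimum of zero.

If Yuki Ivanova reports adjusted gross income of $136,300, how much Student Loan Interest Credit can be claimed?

Student Loan Interest Credit: 5% of the $5,000 excess over $131,300 is $250; credit = $400 − $250 = $150.

$150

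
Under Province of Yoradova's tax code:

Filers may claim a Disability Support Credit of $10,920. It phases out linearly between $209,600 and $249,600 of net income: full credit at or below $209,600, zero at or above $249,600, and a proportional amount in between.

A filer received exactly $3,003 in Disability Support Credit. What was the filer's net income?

$3,003 is 3,003/10,920 of the full $10,920, so 7,917/10,920 of the $40,000 range has been used: income = $209,600 + $40,000 × 7,917/10,920 = $238,600.

$238,600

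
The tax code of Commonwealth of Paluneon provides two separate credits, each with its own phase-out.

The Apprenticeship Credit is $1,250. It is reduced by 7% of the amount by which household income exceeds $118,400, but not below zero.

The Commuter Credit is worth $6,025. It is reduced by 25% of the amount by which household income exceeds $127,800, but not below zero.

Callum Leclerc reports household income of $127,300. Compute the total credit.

Apprenticeship Credit: 7% of the $8,900 excess over $118,400 is $623; credit = $1,250 − $623 = $627.
Commuter Credit: $127,300 is at or below the $127,800 threshold, so the full $6,025 applies.
Total: $627 + $6,025 = $6,652.

$6,652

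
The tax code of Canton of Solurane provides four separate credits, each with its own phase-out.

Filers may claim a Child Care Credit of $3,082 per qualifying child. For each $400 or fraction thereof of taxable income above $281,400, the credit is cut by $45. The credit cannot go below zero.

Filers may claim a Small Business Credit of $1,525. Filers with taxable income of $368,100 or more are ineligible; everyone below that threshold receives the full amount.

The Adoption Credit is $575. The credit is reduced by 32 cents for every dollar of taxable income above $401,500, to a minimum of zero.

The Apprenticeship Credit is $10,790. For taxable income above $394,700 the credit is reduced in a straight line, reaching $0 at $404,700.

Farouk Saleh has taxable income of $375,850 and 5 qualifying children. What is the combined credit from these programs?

Child Care Credit: base = 5 × $3,082 = $15,410. income exceeds $281,400 by $94,450, which is 237 full-or-partial $400 increments; reduction = 237 × $45 = $10,665, leaving $4,745.
Small Business Credit: $375,850 meets or exceeds the $368,100 cutoff, so the credit is $0.
Adoption Credit: $375,850 is at or below the $401,500 threshold, so the full $575 applies.
Apprenticeship Credit: $375,850 is at or below the $394,700 threshold, so the full $10,790 applies.
Total: $4,745 + $0 + $575 + $10,790 = $16,110.

$16,110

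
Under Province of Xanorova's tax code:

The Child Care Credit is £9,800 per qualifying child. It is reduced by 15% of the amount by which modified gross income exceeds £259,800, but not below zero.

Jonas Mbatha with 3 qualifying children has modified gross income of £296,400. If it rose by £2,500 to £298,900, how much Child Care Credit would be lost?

£375

At £296,400 — base = 3 × £9,800 = £29,400. 15% of the £36,600 excess over £259,800 is £5,490; credit = £29,400 − £5,490 = £23,910.
At £298,900 — base = 3 × £9,800 = £29,400. 15% of the £39,100 excess over £259,800 is £5,865; credit = £29,400 − £5,865 = £23,535.
Lost: £23,910 − £23,535 = £375.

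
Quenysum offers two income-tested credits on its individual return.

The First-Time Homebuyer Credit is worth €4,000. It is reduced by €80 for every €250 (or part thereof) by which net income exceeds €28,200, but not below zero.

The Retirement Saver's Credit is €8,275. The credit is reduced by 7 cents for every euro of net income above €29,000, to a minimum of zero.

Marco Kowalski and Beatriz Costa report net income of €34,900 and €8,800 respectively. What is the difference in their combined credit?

€2,573

Marco (€34,900): First-Time Homebuyer Credit: income exceeds €28,200 by €6,700, which is 27 full-or-partial €250 increments; reduction = 27 × €80 = €2,160, leaving €1,840. Retirement Saver's Credit: 7% of the €5,900 excess over €29,000 is €413; credit = €8,275 − €413 = €7,862. total €1,840 + €7,862 = €9,702
Beatriz (€8,800): First-Time Homebuyer Credit: €8,800 is at or below the €28,200 threshold, so the full €4,000 applies. Retirement Saver's Credit: €8,800 is at or below the €29,000 threshold, so the full €8,275 applies. total €4,000 + €8,275 = €12,275
Difference: |€9,702 − €12,275| = €2,573.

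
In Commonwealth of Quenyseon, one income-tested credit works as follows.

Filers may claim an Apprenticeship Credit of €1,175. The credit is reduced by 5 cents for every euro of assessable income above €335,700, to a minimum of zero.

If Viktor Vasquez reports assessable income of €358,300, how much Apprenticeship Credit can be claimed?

Apprenticeship Credit: 5% of the €22,600 excess over €335,700 is €1,130; credit = €1,175 − €1,130 = €45.

€45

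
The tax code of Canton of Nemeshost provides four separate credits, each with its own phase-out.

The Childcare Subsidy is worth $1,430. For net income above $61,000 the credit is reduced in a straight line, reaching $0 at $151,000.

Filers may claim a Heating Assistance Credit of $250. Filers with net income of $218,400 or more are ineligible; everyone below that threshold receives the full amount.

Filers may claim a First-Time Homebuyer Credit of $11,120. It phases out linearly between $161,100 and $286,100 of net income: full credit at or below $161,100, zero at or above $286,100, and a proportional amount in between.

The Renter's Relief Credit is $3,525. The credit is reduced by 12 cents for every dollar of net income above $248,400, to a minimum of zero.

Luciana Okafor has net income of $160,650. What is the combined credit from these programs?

Childcare Subsidy: $160,650 is at or above $151,000, so the credit is $0.
Heating Assistance Credit: $160,650 is below the $218,400 cutoff, so the full $250 applies.
First-Time Homebuyer Credit: $160,650 is at or below the $161,100 threshold, so the full $11,120 applies.
Renter's Relief Credit: $160,650 is at or below the $248,400 threshold, so the full $3,525 applies.
Total: $0 + $250 + $11,120 + $3,525 = $14,895.

$14,895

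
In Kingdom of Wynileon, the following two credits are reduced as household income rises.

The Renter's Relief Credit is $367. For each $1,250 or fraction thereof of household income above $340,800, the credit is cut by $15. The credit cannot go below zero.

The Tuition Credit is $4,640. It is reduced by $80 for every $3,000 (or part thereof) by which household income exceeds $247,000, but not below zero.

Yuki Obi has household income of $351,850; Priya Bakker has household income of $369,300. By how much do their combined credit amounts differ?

$690

Yuki ($351,850): Renter's Relief Credit: income exceeds $340,800 by $11,050, which is 9 full-or-partial $1,250 increments; reduction = 9 × $15 = $135, leaving $232. Tuition Credit: income exceeds $247,000 by $104,850, which is 35 full-or-partial $3,000 increments; reduction = 35 × $80 = $2,800, leaving $1,840. total $232 + $1,840 = $2,072
Priya ($369,300): Renter's Relief Credit: income exceeds $340,800 by $28,500, which is 23 full-or-partial $1,250 increments; reduction = 23 × $15 = $345, leaving $22. Tuition Credit: income exceeds $247,000 by $122,300, which is 41 full-or-partial $3,000 increments; reduction = 41 × $80 = $3,280, leaving $1,360. total $22 + $1,360 = $1,382
Difference: |$2,072 − $1,382| = $690.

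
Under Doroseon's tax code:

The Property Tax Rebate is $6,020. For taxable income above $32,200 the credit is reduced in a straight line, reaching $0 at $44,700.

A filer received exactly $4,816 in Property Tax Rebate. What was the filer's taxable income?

$34,700

$4,816 is 4,816/6,020 of the full $6,020, so 1,204/6,020 of the $12,500 range has been used: income = $32,200 + $12,500 × 1,204/6,020 = $34,700.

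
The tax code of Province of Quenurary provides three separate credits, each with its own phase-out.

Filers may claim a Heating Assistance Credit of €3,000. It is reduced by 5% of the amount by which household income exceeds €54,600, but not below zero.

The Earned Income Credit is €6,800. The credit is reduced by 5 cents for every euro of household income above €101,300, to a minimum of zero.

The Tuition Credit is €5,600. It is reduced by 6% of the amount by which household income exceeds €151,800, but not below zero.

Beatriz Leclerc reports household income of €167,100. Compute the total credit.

Heating Assistance Credit: 5% of the €112,500 excess over €54,600 is €5,625 ≥ base, so the credit is €0.
Earned Income Credit: 5% of the €65,800 excess over €101,300 is €3,290; credit = €6,800 − €3,290 = €3,510.
Tuition Credit: 6% of the €15,300 excess over €151,800 is €918; credit = €5,600 − €918 = €4,682.
Total: €0 + €3,510 + €4,682 = €8,192.

€8,192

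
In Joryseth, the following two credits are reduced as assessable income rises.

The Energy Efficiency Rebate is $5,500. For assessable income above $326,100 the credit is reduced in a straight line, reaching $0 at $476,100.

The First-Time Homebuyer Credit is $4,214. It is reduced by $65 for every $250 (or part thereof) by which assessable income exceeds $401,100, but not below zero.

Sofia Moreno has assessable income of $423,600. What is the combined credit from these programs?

Energy Efficiency Rebate: $423,600 is $97,500 into a $150,000 phase-out range, leaving 52,500/150,000 of the credit: $5,500 × 52,500/150,000 = $1,925.
First-Time Homebuyer Credit: income exceeds $401,100 by $22,500 → 90 increments × $65 = $5,850 ≥ base, so the credit is $0.
Total: $1,925 + $0 = $1,925.

$1,925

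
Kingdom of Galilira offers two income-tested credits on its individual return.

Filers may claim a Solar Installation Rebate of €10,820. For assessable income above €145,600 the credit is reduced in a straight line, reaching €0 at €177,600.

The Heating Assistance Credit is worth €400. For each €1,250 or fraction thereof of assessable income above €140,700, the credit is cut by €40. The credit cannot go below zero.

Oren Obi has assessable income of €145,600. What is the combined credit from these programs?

€11,060

Solar Installation Rebate: €145,600 is at or below the €145,600 threshold, so the full €10,820 applies.
Heating Assistance Credit: income exceeds €140,700 by €4,900, which is 4 full-or-partial €1,250 increments; reduction = 4 × €40 = €160, leaving €240.
Total: €10,820 + €240 = €11,060.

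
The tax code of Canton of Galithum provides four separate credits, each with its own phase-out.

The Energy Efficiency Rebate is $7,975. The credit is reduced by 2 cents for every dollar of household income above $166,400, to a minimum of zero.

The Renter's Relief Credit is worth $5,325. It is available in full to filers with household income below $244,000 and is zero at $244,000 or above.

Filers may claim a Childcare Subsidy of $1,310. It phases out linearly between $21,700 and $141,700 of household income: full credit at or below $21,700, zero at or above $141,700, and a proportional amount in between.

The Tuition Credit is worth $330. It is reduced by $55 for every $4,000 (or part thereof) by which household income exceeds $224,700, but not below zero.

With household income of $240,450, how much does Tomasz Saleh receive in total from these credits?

$11,929

Energy Efficiency Rebate: 2% of the $74,050 excess over $166,400 is $1,481; credit = $7,975 − $1,481 = $6,494.
Renter's Relief Credit: $240,450 is below the $244,000 cutoff, so the full $5,325 applies.
Childcare Subsidy: $240,450 is at or above $141,700, so the credit is $0.
Tuition Credit: income exceeds $224,700 by $15,750, which is 4 full-or-partial $4,000 increments; reduction = 4 × $55 = $220, leaving $110.
Total: $6,494 + $5,325 + $0 + $110 = $11,929.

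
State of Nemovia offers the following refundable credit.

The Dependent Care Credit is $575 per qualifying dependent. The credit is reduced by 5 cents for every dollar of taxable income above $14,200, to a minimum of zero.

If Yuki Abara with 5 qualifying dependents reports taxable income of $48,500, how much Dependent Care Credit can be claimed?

$1,160

Dependent Care Credit: base = 5 × $575 = $2,875. 5% of the $34,300 excess over $14,200 is $1,715; credit = $2,875 − $1,715 = $1,160.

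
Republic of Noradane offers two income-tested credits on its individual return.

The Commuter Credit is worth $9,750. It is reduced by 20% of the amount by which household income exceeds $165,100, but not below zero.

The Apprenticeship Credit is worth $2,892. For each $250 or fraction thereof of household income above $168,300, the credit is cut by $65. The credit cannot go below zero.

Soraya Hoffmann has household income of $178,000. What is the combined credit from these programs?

Commuter Credit: 20% of the $12,900 excess over $165,100 is $2,580; credit = $9,750 − $2,580 = $7,170.
Apprenticeship Credit: income exceeds $168,300 by $9,700, which is 39 full-or-partial $250 increments; reduction = 39 × $65 = $2,535, leaving $357.
Total: $7,170 + $357 = $7,527.

$7,527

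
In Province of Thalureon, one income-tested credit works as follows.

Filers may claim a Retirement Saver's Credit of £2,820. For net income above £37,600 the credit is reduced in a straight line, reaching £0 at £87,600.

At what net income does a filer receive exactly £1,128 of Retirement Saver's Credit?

£67,600

£1,128 is 1,128/2,820 of the full £2,820, so 1,692/2,820 of the £50,000 range has been used: income = £37,600 + £50,000 × 1,692/2,820 = £67,600.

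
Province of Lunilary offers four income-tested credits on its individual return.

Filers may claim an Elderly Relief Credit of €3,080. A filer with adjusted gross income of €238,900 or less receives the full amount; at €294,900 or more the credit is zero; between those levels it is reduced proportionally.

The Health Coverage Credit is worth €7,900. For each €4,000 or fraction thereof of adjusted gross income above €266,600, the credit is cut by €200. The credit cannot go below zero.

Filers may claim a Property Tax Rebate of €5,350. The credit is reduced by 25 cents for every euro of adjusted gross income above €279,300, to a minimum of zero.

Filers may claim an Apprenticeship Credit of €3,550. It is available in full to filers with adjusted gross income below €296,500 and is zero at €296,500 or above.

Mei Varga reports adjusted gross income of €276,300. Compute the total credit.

Elderly Relief Credit: €276,300 is €37,400 into a €56,000 phase-out range, leaving 18,600/56,000 of the credit: €3,080 × 18,600/56,000 = €1,023.
Health Coverage Credit: income exceeds €266,600 by €9,700, which is 3 full-or-partial €4,000 increments; reduction = 3 × €200 = €600, leaving €7,300.
Property Tax Rebate: €276,300 is at or below the €279,300 threshold, so the full €5,350 applies.
Apprenticeship Credit: €276,300 is below the €296,500 cutoff, so the full €3,550 applies.
Total: €1,023 + €7,300 + €5,350 + €3,550 = €17,223.

€17,223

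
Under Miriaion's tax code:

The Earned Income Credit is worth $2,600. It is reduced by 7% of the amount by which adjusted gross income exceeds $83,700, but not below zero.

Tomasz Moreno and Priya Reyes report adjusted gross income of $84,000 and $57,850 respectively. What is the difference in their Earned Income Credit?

$21

Tomasz ($84,000): Earned Income Credit: 7% of the $300 excess over $83,700 is $21; credit = $2,600 − $21 = $2,579.
Priya ($57,850): Earned Income Credit: $57,850 is at or below the $83,700 threshold, so the full $2,600 applies.
Difference: |$2,579 − $2,600| = $21.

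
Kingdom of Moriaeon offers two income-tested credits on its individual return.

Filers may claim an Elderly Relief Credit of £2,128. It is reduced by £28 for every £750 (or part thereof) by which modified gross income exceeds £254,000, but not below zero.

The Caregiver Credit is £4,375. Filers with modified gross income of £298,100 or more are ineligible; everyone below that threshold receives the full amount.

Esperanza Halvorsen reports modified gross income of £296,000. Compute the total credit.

Elderly Relief Credit: income exceeds £254,000 by £42,000, which is 56 full-or-partial £750 increments; reduction = 56 × £28 = £1,568, leaving £560.
Caregiver Credit: £296,000 is below the £298,100 cutoff, so the full £4,375 applies.
Total: £560 + £4,375 = £4,935.

£4,935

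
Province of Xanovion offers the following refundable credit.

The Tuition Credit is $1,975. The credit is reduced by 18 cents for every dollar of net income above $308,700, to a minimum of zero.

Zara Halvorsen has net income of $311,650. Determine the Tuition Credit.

Tuition Credit: 18% of the $2,950 excess over $308,700 is $531; credit = $1,975 − $531 = $1,444.

$1,444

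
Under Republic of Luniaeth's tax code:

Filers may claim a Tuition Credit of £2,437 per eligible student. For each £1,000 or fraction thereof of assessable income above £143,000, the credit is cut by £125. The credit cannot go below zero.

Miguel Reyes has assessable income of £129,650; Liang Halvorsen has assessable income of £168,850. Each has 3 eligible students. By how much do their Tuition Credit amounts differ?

Miguel (£129,650): Tuition Credit: base = 3 × £2,437 = £7,311. £129,650 is at or below the £143,000 threshold, so the full £7,311 applies.
Liang (£168,850): Tuition Credit: base = 3 × £2,437 = £7,311. income exceeds £143,000 by £25,850, which is 26 full-or-partial £1,000 increments; reduction = 26 × £125 = £3,250, leaving £4,061.
Difference: |£7,311 − £4,061| = £3,250.

£3,250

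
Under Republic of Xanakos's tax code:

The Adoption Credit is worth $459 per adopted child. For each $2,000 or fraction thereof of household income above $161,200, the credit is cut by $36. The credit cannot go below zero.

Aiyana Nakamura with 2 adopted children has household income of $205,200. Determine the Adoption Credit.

$126

Adoption Credit: base = 2 × $459 = $918. income exceeds $161,200 by $44,000, which is 22 full-or-partial $2,000 increments; reduction = 22 × $36 = $792, leaving $126.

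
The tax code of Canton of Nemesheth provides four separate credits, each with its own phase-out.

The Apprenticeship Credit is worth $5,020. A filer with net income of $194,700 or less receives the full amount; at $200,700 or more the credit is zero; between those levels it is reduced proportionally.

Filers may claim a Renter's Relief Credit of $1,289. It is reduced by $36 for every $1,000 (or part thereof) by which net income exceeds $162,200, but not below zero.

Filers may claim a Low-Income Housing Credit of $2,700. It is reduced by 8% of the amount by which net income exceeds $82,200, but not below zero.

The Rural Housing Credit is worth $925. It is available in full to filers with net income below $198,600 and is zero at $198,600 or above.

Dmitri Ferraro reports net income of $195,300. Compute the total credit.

$5,508

Apprenticeship Credit: $195,300 is $600 into a $6,000 phase-out range, leaving 5,400/6,000 of the credit: $5,020 × 5,400/6,000 = $4,518.
Renter's Relief Credit: income exceeds $162,200 by $33,100, which is 34 full-or-partial $1,000 increments; reduction = 34 × $36 = $1,224, leaving $65.
Low-Income Housing Credit: 8% of the $113,100 excess over $82,200 is $9,048 ≥ base, so the credit is $0.
Rural Housing Credit: $195,300 is below the $198,600 cutoff, so the full $925 applies.
Total: $4,518 + $65 + $0 + $925 = $5,508.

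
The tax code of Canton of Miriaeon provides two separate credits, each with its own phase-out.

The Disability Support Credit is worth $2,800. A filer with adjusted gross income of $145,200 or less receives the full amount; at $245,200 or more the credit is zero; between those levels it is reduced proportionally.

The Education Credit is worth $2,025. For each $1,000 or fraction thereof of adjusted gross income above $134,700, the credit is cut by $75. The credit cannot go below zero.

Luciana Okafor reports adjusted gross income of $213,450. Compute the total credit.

Disability Support Credit: $213,450 is $68,250 into a $100,000 phase-out range, leaving 31,750/100,000 of the credit: $2,800 × 31,750/100,000 = $889.
Education Credit: income exceeds $134,700 by $78,750 → 79 increments × $75 = $5,925 ≥ base, so the credit is $0.
Total: $889 + $0 = $889.

$889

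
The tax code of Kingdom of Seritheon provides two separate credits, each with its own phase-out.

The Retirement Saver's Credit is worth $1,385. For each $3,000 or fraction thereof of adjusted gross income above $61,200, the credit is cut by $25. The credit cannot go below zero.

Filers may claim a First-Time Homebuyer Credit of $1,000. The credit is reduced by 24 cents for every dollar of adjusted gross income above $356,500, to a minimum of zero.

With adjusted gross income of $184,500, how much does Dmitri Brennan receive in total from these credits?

Retirement Saver's Credit: income exceeds $61,200 by $123,300, which is 42 full-or-partial $3,000 increments; reduction = 42 × $25 = $1,050, leaving $335.
First-Time Homebuyer Credit: $184,500 is at or below the $356,500 threshold, so the full $1,000 applies.
Total: $335 + $1,000 = $1,335.

$1,335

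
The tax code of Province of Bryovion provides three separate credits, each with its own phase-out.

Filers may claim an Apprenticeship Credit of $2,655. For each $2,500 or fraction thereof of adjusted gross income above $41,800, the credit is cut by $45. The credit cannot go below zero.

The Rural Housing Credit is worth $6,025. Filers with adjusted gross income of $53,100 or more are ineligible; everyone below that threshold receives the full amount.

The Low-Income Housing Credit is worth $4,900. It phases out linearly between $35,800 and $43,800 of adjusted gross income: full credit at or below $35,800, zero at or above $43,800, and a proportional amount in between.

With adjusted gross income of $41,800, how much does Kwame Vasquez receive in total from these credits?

$9,905

Apprenticeship Credit: $41,800 is at or below the $41,800 threshold, so the full $2,655 applies.
Rural Housing Credit: $41,800 is below the $53,100 cutoff, so the full $6,025 applies.
Low-Income Housing Credit: $41,800 is $6,000 into a $8,000 phase-out range, leaving 2,000/8,000 of the credit: $4,900 × 2,000/8,000 = $1,225.
Total: $2,655 + $6,025 + $1,225 = $9,905.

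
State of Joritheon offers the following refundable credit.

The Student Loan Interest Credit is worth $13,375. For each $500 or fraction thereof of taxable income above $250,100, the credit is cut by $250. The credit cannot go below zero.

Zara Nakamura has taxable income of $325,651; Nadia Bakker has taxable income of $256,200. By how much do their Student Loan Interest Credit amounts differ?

Zara ($325,651): Student Loan Interest Credit: income exceeds $250,100 by $75,551 → 152 increments × $250 = $38,000 ≥ base, so the credit is $0.
Nadia ($256,200): Student Loan Interest Credit: income exceeds $250,100 by $6,100, which is 13 full-or-partial $500 increments; reduction = 13 × $250 = $3,250, leaving $10,125.
Difference: |$0 − $10,125| = $10,125.

$10,125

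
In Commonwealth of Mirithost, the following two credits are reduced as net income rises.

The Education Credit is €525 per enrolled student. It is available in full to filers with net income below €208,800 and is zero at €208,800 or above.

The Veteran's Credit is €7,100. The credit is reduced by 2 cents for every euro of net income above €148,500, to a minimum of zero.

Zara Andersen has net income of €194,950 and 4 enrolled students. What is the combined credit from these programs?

€8,271

Education Credit: base = 4 × €525 = €2,100. €194,950 is below the €208,800 cutoff, so the full €2,100 applies.
Veteran's Credit: 2% of the €46,450 excess over €148,500 is €929; credit = €7,100 − €929 = €6,171.
Total: €2,100 + €6,171 = €8,271.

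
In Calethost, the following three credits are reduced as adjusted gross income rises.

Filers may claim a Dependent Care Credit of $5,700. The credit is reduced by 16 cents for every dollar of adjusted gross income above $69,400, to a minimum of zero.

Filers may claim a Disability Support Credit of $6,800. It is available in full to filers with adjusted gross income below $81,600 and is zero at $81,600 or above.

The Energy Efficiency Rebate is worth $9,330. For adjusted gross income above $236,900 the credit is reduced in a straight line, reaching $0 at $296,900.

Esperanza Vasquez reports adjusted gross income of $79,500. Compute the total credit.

$20,214

Dependent Care Credit: 16% of the $10,100 excess over $69,400 is $1,616; credit = $5,700 − $1,616 = $4,084.
Disability Support Credit: $79,500 is below the $81,600 cutoff, so the full $6,800 applies.
Energy Efficiency Rebate: $79,500 is at or below the $236,900 threshold, so the full $9,330 applies.
Total: $4,084 + $6,800 + $9,330 = $20,214.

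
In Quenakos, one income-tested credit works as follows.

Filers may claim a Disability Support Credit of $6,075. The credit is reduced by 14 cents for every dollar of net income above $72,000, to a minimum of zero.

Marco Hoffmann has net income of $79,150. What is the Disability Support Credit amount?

$5,074

Disability Support Credit: 14% of the $7,150 excess over $72,000 is $1,001; credit = $6,075 − $1,001 = $5,074.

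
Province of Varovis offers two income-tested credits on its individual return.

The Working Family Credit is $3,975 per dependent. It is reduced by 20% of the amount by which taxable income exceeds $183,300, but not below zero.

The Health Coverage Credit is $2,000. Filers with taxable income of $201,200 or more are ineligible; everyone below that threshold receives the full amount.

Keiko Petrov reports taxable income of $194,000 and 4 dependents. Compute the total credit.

$15,760

Working Family Credit: base = 4 × $3,975 = $15,900. 20% of the $10,700 excess over $183,300 is $2,140; credit = $15,900 − $2,140 = $13,760.
Health Coverage Credit: $194,000 is below the $201,200 cutoff, so the full $2,000 applies.
Total: $13,760 + $2,000 = $15,760.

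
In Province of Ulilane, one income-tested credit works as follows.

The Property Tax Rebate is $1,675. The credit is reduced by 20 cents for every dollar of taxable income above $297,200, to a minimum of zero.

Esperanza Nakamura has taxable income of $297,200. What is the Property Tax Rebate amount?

Property Tax Rebate: $297,200 is at or below the $297,200 threshold, so the full $1,675 applies.

$1,675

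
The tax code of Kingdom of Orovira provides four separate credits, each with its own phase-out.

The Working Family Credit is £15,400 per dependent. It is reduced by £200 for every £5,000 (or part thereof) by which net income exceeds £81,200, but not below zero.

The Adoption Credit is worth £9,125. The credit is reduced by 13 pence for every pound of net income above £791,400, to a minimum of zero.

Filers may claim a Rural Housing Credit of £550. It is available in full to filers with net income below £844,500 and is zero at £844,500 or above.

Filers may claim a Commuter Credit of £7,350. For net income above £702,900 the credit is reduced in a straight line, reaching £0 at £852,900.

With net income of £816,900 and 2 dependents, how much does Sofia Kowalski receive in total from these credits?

Working Family Credit: base = 2 × £15,400 = £30,800. income exceeds £81,200 by £735,700, which is 148 full-or-partial £5,000 increments; reduction = 148 × £200 = £29,600, leaving £1,200.
Adoption Credit: 13% of the £25,500 excess over £791,400 is £3,315; credit = £9,125 − £3,315 = £5,810.
Rural Housing Credit: £816,900 is below the £844,500 cutoff, so the full £550 applies.
Commuter Credit: £816,900 is £114,000 into a £150,000 phase-out range, leaving 36,000/150,000 of the credit: £7,350 × 36,000/150,000 = £1,764.
Total: £1,200 + £5,810 + £550 + £1,764 = £9,324.

£9,324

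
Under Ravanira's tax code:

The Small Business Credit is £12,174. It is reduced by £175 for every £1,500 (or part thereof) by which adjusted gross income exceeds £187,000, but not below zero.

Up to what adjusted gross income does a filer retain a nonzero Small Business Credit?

£290,500

After 69 increments the reduction is 69 × £175 = £12,075, leaving £99; one more increment wipes it out. Increment 69 ends at excess 69 × £1,500 = £103,500, so the highest qualifying income is £187,000 + £103,500 = £290,500.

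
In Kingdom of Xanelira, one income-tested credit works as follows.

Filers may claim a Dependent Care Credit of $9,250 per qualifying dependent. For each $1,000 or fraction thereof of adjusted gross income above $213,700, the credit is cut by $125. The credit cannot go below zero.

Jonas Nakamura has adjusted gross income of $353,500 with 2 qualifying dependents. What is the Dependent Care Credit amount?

Dependent Care Credit: base = 2 × $9,250 = $18,500. income exceeds $213,700 by $139,800, which is 140 full-or-partial $1,000 increments; reduction = 140 × $125 = $17,500, leaving $1,000.

$1,000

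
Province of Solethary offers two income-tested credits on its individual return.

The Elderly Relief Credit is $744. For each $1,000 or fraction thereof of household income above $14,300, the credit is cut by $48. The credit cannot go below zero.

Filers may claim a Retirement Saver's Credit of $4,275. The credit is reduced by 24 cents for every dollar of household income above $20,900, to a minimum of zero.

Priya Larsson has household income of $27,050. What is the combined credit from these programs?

$2,919

Elderly Relief Credit: income exceeds $14,300 by $12,750, which is 13 full-or-partial $1,000 increments; reduction = 13 × $48 = $624, leaving $120.
Retirement Saver's Credit: 24% of the $6,150 excess over $20,900 is $1,476; credit = $4,275 − $1,476 = $2,799.
Total: $120 + $2,799 = $2,919.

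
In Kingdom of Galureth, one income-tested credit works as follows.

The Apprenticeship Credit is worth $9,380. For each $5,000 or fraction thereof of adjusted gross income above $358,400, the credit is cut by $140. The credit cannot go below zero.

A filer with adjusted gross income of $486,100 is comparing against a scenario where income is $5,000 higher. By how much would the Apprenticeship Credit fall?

At $486,100 — income exceeds $358,400 by $127,700, which is 26 full-or-partial $5,000 increments; reduction = 26 × $140 = $3,640, leaving $5,740.
At $491,100 — income exceeds $358,400 by $132,700, which is 27 full-or-partial $5,000 increments; reduction = 27 × $140 = $3,780, leaving $5,600.
Lost: $5,740 − $5,600 = $140.

$140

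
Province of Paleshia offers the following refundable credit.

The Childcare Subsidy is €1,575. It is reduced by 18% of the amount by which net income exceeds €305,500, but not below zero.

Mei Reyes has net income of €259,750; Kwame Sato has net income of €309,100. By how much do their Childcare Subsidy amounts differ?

Mei (€259,750): Childcare Subsidy: €259,750 is at or below the €305,500 threshold, so the full €1,575 applies.
Kwame (€309,100): Childcare Subsidy: 18% of the €3,600 excess over €305,500 is €648; credit = €1,575 − €648 = €927.
Difference: |€1,575 − €927| = €648.

€648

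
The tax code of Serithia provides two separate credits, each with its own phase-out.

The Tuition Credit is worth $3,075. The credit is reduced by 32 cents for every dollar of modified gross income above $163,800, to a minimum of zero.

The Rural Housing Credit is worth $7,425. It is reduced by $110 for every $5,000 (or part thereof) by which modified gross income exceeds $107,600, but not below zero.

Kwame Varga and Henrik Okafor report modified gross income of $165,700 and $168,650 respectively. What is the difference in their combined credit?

$1,054

Kwame ($165,700): Tuition Credit: 32% of the $1,900 excess over $163,800 is $608; credit = $3,075 − $608 = $2,467. Rural Housing Credit: income exceeds $107,600 by $58,100, which is 12 full-or-partial $5,000 increments; reduction = 12 × $110 = $1,320, leaving $6,105. total $2,467 + $6,105 = $8,572
Henrik ($168,650): Tuition Credit: 32% of the $4,850 excess over $163,800 is $1,552; credit = $3,075 − $1,552 = $1,523. Rural Housing Credit: income exceeds $107,600 by $61,050, which is 13 full-or-partial $5,000 increments; reduction = 13 × $110 = $1,430, leaving $5,995. total $1,523 + $5,995 = $7,518
Difference: |$8,572 − $7,518| = $1,054.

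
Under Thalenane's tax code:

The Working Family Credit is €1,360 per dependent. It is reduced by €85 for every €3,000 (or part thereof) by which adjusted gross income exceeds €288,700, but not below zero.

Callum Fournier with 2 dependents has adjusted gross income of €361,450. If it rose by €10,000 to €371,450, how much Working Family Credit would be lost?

At €361,450 — base = 2 × €1,360 = €2,720. income exceeds €288,700 by €72,750, which is 25 full-or-partial €3,000 increments; reduction = 25 × €85 = €2,125, leaving €595.
At €371,450 — base = 2 × €1,360 = €2,720. income exceeds €288,700 by €82,750, which is 28 full-or-partial €3,000 increments; reduction = 28 × €85 = €2,380, leaving €340.
Lost: €595 − €340 = €255.

€255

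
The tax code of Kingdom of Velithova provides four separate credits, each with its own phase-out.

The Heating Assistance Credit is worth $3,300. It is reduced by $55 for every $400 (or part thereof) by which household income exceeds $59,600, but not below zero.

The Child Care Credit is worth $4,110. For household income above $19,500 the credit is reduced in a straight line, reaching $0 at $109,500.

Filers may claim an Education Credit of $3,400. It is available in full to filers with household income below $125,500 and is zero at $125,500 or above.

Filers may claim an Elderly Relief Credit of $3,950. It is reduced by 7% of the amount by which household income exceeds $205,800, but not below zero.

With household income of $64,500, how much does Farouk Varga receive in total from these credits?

$11,990

Heating Assistance Credit: income exceeds $59,600 by $4,900, which is 13 full-or-partial $400 increments; reduction = 13 × $55 = $715, leaving $2,585.
Child Care Credit: $64,500 is $45,000 into a $90,000 phase-out range, leaving 45,000/90,000 of the credit: $4,110 × 45,000/90,000 = $2,055.
Education Credit: $64,500 is below the $125,500 cutoff, so the full $3,400 applies.
Elderly Relief Credit: $64,500 is at or below the $205,800 threshold, so the full $3,950 applies.
Total: $2,585 + $2,055 + $3,400 + $3,950 = $11,990.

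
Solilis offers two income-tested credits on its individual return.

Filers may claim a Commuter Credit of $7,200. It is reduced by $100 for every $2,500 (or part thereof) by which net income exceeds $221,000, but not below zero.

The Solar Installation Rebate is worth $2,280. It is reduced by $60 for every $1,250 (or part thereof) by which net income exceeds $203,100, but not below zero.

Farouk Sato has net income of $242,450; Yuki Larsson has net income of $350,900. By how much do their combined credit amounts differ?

Farouk ($242,450): Commuter Credit: income exceeds $221,000 by $21,450, which is 9 full-or-partial $2,500 increments; reduction = 9 × $100 = $900, leaving $6,300. Solar Installation Rebate: income exceeds $203,100 by $39,350, which is 32 full-or-partial $1,250 increments; reduction = 32 × $60 = $1,920, leaving $360. total $6,300 + $360 = $6,660
Yuki ($350,900): Commuter Credit: income exceeds $221,000 by $129,900, which is 52 full-or-partial $2,500 increments; reduction = 52 × $100 = $5,200, leaving $2,000. Solar Installation Rebate: income exceeds $203,100 by $147,800 → 119 increments × $60 = $7,140 ≥ base, so the credit is $0. total $2,000 + $0 = $2,000
Difference: |$6,660 − $2,000| = $4,660.

$4,660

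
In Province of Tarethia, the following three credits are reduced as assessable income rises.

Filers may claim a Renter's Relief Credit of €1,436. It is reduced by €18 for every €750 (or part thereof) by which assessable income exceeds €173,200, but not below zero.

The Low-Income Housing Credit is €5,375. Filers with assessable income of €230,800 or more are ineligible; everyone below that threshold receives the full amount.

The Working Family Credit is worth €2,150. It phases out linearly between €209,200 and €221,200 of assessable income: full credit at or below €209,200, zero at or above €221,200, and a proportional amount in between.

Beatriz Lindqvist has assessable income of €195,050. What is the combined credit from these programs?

Renter's Relief Credit: income exceeds €173,200 by €21,850, which is 30 full-or-partial €750 increments; reduction = 30 × €18 = €540, leaving €896.
Low-Income Housing Credit: €195,050 is below the €230,800 cutoff, so the full €5,375 applies.
Working Family Credit: €195,050 is at or below the €209,200 threshold, so the full €2,150 applies.
Total: €896 + €5,375 + €2,150 = €8,421.

€8,421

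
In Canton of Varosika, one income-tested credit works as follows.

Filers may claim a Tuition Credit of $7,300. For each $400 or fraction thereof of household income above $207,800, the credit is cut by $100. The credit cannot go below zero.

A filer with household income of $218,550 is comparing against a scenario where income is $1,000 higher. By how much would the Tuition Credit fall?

$300

At $218,550 — income exceeds $207,800 by $10,750, which is 27 full-or-partial $400 increments; reduction = 27 × $100 = $2,700, leaving $4,600.
At $219,550 — income exceeds $207,800 by $11,750, which is 30 full-or-partial $400 increments; reduction = 30 × $100 = $3,000, leaving $4,300.
Lost: $4,600 − $4,300 = $300.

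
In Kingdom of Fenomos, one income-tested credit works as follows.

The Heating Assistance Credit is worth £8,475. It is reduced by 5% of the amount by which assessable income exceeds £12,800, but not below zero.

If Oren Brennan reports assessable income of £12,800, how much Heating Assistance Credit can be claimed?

£8,475

Heating Assistance Credit: £12,800 is at or below the £12,800 threshold, so the full £8,475 applies.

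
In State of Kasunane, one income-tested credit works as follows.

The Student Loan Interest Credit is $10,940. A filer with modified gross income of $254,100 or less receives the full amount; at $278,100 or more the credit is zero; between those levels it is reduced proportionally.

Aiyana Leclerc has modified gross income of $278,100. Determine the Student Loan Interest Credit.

$0

Student Loan Interest Credit: $278,100 is at or above $278,100, so the credit is $0.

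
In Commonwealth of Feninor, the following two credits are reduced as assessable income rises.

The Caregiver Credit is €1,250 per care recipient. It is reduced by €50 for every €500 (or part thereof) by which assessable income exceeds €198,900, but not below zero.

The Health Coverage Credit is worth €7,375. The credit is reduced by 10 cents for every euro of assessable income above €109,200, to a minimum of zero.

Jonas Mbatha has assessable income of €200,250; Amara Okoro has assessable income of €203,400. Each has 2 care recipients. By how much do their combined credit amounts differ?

Jonas (€200,250): Caregiver Credit: base = 2 × €1,250 = €2,500. income exceeds €198,900 by €1,350, which is 3 full-or-partial €500 increments; reduction = 3 × €50 = €150, leaving €2,350. Health Coverage Credit: 10% of the €91,050 excess over €109,200 is €9,105 ≥ base, so the credit is €0. total €2,350 + €0 = €2,350
Amara (€203,400): Caregiver Credit: base = 2 × €1,250 = €2,500. income exceeds €198,900 by €4,500, which is 9 full-or-partial €500 increments; reduction = 9 × €50 = €450, leaving €2,050. Health Coverage Credit: 10% of the €94,200 excess over €109,200 is €9,420 ≥ base, so the credit is €0. total €2,050 + €0 = €2,050
Difference: |€2,350 − €2,050| = €300.

€300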